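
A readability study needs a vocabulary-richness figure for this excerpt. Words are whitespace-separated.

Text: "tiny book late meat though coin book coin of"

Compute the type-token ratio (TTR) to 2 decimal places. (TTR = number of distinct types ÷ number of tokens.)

0.78

N = 9 tokens, V = 7 types.
TTR = V / N = 7 / 9 = 0.78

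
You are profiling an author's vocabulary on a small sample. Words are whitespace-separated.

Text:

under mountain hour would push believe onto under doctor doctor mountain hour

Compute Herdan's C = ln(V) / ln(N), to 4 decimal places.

N = 12, V = 8.
ln(V) = 2.079442, ln(N) = 2.484907
C = 2.079442 / 2.484907 = 0.8368

0.8368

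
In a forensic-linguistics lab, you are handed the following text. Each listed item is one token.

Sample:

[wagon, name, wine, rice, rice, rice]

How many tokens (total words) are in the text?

Tokens: wagon, name, wine, rice, rice, rice
N = 6

6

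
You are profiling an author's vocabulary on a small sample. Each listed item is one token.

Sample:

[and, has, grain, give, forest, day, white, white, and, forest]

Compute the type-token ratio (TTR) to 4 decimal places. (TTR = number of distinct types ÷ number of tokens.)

N = 10 tokens, V = 7 types.
TTR = V / N = 7 / 10 = 0.7000

0.7000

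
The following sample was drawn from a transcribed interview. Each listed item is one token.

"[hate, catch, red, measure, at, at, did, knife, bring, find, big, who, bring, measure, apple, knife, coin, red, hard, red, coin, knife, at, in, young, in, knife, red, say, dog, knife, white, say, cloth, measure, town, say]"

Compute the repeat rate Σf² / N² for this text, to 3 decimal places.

Frequencies: knife:5, red:4, measure:3, at:3, say:3, bring:2, coin:2, in:2, hate:1, catch:1, did:1, find:1, big:1, who:1, apple:1, hard:1, young:1, dog:1, white:1, cloth:1, … (1 more, each freq 1)
Σf² = 93; N² = 1369
Repeat rate = 93 / 1369 = 0.068

0.068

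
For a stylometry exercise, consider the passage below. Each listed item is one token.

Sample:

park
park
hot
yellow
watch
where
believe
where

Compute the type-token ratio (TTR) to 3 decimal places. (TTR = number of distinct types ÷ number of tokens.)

0.750

N = 8 tokens, V = 6 types.
TTR = V / N = 6 / 8 = 0.750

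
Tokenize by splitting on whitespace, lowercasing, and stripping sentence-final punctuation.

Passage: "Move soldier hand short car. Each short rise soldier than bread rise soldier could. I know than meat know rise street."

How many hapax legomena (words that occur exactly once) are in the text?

Frequencies: soldier:3, rise:3, short:2, than:2, know:2, move:1, hand:1, car:1, each:1, bread:1, could:1, i:1, meat:1, street:1
Hapax (freq=1): bread, car, could, each, hand, i, meat, move, street

9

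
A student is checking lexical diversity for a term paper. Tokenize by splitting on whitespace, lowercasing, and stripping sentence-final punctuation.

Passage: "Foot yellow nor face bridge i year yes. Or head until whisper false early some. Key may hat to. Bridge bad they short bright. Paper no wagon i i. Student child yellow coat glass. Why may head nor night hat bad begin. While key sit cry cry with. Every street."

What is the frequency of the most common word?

3

Frequencies: i:3, yellow:2, nor:2, bridge:2, head:2, key:2, may:2, hat:2, bad:2, cry:2, foot:1, face:1, year:1, yes:1, or:1, until:1, whisper:1, false:1, early:1, some:1, … (19 more, each freq 1)
Most common: 'i' with frequency 3.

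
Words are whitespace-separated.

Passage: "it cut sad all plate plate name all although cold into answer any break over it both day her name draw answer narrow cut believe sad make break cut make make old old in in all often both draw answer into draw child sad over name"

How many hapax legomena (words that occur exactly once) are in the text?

Frequencies: cut:3, sad:3, all:3, name:3, answer:3, draw:3, make:3, it:2, plate:2, into:2, break:2, over:2, both:2, old:2, in:2, although:1, cold:1, any:1, day:1, her:1, … (4 more, each freq 1)
Hapax (freq=1): although, any, believe, child, cold, day, her, narrow, often

9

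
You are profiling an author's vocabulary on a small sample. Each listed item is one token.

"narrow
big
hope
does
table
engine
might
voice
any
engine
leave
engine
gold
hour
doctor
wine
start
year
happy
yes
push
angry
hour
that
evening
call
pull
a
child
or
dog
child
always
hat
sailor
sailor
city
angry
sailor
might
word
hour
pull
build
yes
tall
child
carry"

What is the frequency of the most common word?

Frequencies: engine:3, hour:3, child:3, sailor:3, might:2, yes:2, angry:2, pull:2, narrow:1, big:1, hope:1, does:1, table:1, voice:1, any:1, leave:1, gold:1, doctor:1, wine:1, start:1, … (16 more, each freq 1)
Most common: 'engine' with frequency 3.

3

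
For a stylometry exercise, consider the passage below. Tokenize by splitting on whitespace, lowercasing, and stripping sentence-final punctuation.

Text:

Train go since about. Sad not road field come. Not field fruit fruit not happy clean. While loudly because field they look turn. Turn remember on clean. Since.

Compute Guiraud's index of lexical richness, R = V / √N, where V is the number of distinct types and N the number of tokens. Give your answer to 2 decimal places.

N = 28, V = 20.
√N = 5.291503
R = 20 / 5.291503 = 3.78

3.78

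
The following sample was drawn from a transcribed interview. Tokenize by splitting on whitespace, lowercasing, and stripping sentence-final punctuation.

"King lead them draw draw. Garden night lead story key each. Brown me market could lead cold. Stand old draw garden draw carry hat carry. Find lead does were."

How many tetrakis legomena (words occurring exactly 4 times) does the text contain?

2

Frequencies: lead:4, draw:4, garden:2, carry:2, king:1, them:1, night:1, story:1, key:1, each:1, brown:1, me:1, market:1, could:1, cold:1, stand:1, old:1, hat:1, find:1, does:1, … (1 more, each freq 1)
Words with frequency 4: draw, lead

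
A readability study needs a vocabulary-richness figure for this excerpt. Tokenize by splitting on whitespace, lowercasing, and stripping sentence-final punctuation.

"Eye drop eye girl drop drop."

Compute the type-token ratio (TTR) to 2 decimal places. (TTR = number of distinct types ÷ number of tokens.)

N = 6 tokens, V = 3 types.
TTR = V / N = 3 / 6 = 0.50

0.50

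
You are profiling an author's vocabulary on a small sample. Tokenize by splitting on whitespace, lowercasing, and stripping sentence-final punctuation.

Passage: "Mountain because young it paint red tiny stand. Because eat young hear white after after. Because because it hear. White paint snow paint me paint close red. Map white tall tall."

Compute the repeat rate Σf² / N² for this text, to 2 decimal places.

0.08

Frequencies: because:4, paint:4, white:3, young:2, it:2, red:2, hear:2, after:2, tall:2, mountain:1, tiny:1, stand:1, eat:1, snow:1, me:1, close:1, map:1
Σf² = 73; N² = 961
Repeat rate = 73 / 961 = 0.08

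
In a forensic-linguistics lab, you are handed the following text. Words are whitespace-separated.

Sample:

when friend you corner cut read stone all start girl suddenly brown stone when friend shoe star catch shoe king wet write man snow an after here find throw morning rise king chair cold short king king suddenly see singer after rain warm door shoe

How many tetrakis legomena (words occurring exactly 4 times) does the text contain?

Frequencies: king:4, shoe:3, when:2, friend:2, stone:2, suddenly:2, after:2, you:1, corner:1, cut:1, read:1, all:1, start:1, girl:1, brown:1, star:1, catch:1, wet:1, write:1, man:1, … (15 more, each freq 1)
Words with frequency 4: king

1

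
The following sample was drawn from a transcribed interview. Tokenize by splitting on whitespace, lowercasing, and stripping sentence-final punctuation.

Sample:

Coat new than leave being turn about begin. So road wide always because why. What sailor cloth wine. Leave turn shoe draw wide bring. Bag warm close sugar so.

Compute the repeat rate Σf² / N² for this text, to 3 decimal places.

Frequencies: leave:2, turn:2, so:2, wide:2, coat:1, new:1, than:1, being:1, about:1, begin:1, road:1, always:1, because:1, why:1, what:1, sailor:1, cloth:1, wine:1, shoe:1, draw:1, … (5 more, each freq 1)
Σf² = 37; N² = 841
Repeat rate = 37 / 841 = 0.044

0.044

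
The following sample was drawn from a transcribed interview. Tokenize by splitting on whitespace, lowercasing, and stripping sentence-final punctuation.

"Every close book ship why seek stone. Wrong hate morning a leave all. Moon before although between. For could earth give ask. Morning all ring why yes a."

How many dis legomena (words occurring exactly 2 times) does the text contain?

4

Frequencies: why:2, morning:2, a:2, all:2, every:1, close:1, book:1, ship:1, seek:1, stone:1, wrong:1, hate:1, leave:1, moon:1, before:1, although:1, between:1, for:1, could:1, earth:1, … (4 more, each freq 1)
Words with frequency 2: a, all, morning, why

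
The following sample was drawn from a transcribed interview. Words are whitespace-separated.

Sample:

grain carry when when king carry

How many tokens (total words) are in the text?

6

Tokens: grain, carry, when, when, king, carry
N = 6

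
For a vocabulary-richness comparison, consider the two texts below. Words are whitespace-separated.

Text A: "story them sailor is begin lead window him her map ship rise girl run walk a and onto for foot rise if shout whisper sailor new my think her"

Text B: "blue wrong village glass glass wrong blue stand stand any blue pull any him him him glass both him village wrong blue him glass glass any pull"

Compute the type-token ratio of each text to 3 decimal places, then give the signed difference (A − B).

TTR(A) = 26/29 = 0.897
TTR(B) = 9/27 = 0.333
Difference = 0.897 − 0.333 = 0.564

0.564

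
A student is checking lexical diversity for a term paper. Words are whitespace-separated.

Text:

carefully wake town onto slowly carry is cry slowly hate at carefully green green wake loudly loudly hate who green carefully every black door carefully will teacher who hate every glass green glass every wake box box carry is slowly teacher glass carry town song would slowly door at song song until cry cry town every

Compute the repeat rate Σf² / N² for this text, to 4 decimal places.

Frequencies: carefully:4, slowly:4, green:4, every:4, wake:3, town:3, carry:3, cry:3, hate:3, glass:3, song:3, is:2, at:2, loudly:2, who:2, door:2, teacher:2, box:2, onto:1, black:1, … (3 more, each freq 1)
Σf² = 160; N² = 3136
Repeat rate = 160 / 3136 = 0.0510

0.0510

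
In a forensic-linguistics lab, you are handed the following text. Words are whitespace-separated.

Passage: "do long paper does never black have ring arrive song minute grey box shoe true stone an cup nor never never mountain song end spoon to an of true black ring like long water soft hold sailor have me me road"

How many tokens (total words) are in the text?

41

Tokens: do, long, paper, does, never, black, have, ring, arrive, song, minute, grey, box, shoe, true, stone, an, cup, nor, never, never, mountain, song, end, spoon, to, an, of, true, black, ring, like, long, water, soft, hold, sailor, have, me, me, road
N = 41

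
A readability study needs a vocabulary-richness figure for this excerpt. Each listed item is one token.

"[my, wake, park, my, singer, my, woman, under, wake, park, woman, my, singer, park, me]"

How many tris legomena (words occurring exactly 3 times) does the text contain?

1

Frequencies: my:4, park:3, wake:2, singer:2, woman:2, under:1, me:1
Words with frequency 3: park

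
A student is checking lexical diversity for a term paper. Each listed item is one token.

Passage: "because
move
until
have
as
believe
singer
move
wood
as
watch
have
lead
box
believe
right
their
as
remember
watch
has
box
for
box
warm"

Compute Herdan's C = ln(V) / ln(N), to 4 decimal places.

0.8802

N = 25, V = 17.
ln(V) = 2.833213, ln(N) = 3.218876
C = 2.833213 / 3.218876 = 0.8802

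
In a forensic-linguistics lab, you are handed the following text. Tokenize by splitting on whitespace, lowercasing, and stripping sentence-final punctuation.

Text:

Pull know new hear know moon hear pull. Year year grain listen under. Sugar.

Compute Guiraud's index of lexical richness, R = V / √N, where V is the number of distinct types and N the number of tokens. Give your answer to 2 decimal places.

2.67

N = 14, V = 10.
√N = 3.741657
R = 10 / 3.741657 = 2.67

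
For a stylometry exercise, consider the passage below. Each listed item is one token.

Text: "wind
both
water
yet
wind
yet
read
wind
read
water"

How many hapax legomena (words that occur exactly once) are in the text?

1

Frequencies: wind:3, water:2, yet:2, read:2, both:1
Hapax (freq=1): both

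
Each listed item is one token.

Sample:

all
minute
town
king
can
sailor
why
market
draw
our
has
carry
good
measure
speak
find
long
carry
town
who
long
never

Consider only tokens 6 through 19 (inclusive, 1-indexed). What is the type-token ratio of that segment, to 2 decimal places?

Segment tokens 6–19: sailor, why, market, draw, our, has, carry, good, measure, speak, find, long, carry, town
Segment N = 14, segment V = 13.
TTR = 13 / 14 = 0.93

0.93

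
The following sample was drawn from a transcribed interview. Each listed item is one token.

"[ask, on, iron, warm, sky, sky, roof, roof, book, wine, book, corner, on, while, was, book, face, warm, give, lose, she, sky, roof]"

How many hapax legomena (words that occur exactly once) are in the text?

10

Frequencies: sky:3, roof:3, book:3, on:2, warm:2, ask:1, iron:1, wine:1, corner:1, while:1, was:1, face:1, give:1, lose:1, she:1
Hapax (freq=1): ask, corner, face, give, iron, lose, she, was, while, wine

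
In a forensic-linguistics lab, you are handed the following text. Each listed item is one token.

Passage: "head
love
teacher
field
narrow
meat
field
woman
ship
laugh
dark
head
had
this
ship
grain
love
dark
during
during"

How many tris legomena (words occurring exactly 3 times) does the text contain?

Frequencies: head:2, love:2, field:2, ship:2, dark:2, during:2, teacher:1, narrow:1, meat:1, woman:1, laugh:1, had:1, this:1, grain:1
Words with frequency 3: (none)

0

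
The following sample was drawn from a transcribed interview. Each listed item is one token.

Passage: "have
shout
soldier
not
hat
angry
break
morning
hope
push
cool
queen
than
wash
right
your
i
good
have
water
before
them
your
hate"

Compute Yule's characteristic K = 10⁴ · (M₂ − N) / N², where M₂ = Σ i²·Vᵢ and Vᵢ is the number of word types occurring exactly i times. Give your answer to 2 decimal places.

Frequencies: have:2, your:2, shout:1, soldier:1, not:1, hat:1, angry:1, break:1, morning:1, hope:1, push:1, cool:1, queen:1, than:1, wash:1, right:1, i:1, good:1, water:1, before:1, … (2 more, each freq 1)
N = 24. Frequency spectrum: V_1=20, V_2=2
M₂ = 1²·20 + 2²·2 = 28
K = 10000 × (28 − 24) / 24² = 69.44

69.44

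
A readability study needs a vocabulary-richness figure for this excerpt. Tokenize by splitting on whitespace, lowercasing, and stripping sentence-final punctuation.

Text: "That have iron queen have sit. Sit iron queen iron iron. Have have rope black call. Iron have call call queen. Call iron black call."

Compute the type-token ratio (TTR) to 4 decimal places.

N = 25 tokens, V = 8 types.
TTR = V / N = 8 / 25 = 0.3200

0.3200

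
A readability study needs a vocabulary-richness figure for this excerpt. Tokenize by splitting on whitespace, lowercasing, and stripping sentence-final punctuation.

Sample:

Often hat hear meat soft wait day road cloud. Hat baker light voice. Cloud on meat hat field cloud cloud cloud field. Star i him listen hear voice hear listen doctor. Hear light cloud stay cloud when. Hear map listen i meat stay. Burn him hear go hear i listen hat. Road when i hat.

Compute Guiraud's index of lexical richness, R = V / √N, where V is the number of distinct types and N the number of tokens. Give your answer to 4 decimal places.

N = 55, V = 24.
√N = 7.416198
R = 24 / 7.416198 = 3.2362

3.2362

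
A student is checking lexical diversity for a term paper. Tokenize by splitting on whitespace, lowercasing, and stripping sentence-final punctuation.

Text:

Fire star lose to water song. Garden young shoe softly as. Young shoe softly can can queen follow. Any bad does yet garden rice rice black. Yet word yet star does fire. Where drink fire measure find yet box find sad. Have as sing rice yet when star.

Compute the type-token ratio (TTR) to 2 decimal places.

N = 48 tokens, V = 30 types.
TTR = V / N = 30 / 48 = 0.63

0.63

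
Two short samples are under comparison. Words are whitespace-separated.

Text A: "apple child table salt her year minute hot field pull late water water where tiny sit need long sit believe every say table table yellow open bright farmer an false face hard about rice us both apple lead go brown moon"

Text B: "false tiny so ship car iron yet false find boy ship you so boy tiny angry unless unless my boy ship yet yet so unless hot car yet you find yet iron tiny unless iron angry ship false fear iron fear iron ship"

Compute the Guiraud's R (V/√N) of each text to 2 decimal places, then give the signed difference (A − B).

A: V=36, N=41, R=5.62
B: V=15, N=43, R=2.29
Difference = 5.62 − 2.29 = 3.33

3.33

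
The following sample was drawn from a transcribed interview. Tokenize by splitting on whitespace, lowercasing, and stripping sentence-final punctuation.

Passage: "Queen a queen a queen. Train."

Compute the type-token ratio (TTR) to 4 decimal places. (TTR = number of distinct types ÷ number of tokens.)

N = 6 tokens, V = 3 types.
TTR = V / N = 3 / 6 = 0.5000

0.5000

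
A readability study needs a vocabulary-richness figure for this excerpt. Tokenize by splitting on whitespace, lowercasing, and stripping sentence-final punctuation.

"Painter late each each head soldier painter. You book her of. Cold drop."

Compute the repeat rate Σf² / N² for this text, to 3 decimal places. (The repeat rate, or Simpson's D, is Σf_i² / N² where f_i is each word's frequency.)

Frequencies: painter:2, each:2, late:1, head:1, soldier:1, you:1, book:1, her:1, of:1, cold:1, drop:1
Σf² = 17; N² = 169
Repeat rate = 17 / 169 = 0.101

0.101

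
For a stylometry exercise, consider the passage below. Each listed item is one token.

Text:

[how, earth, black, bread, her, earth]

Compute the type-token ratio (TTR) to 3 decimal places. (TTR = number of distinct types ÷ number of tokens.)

0.833

N = 6 tokens, V = 5 types.
TTR = V / N = 5 / 6 = 0.833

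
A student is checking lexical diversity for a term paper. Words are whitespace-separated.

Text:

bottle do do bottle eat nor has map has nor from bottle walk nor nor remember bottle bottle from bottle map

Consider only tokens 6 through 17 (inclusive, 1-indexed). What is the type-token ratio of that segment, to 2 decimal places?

Segment tokens 6–17: nor, has, map, has, nor, from, bottle, walk, nor, nor, remember, bottle
Segment N = 12, segment V = 7.
TTR = 7 / 12 = 0.58

0.58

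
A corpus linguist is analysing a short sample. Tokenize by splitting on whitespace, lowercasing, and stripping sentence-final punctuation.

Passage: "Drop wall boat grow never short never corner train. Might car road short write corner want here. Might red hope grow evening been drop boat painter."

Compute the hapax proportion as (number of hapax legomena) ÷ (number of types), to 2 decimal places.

0.63

Frequencies: drop:2, boat:2, grow:2, never:2, short:2, corner:2, might:2, wall:1, train:1, car:1, road:1, write:1, want:1, here:1, red:1, hope:1, evening:1, been:1, painter:1
Hapax count = 12; type count = 19.
Ratio = 12 / 19 = 0.63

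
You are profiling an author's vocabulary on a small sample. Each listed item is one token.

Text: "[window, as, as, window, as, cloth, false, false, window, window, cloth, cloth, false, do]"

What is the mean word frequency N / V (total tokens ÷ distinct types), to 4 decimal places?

2.8000

N = 14 tokens, V = 5 types.
Mean frequency = N / V = 14 / 5 = 2.8000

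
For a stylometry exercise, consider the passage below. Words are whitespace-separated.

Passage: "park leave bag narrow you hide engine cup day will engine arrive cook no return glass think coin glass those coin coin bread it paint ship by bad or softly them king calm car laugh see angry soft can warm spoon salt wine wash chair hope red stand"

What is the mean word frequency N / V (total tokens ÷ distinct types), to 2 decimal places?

N = 48 tokens, V = 44 types.
Mean frequency = N / V = 48 / 44 = 1.09

1.09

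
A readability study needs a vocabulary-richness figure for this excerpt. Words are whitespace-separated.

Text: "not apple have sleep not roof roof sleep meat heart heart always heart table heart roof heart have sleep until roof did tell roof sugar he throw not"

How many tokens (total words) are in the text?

28

Tokens: not, apple, have, sleep, not, roof, roof, sleep, meat, heart, heart, always, heart, table, heart, roof, heart, have, sleep, until, roof, did, tell, roof, sugar, he, throw, not
N = 28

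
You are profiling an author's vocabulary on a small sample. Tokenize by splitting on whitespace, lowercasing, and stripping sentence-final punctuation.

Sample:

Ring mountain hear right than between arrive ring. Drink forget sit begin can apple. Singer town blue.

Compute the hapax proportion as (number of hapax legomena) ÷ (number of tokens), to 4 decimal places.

Frequencies: ring:2, mountain:1, hear:1, right:1, than:1, between:1, arrive:1, drink:1, forget:1, sit:1, begin:1, can:1, apple:1, singer:1, town:1, blue:1
Hapax count = 15; token count = 17.
Ratio = 15 / 17 = 0.8824

0.8824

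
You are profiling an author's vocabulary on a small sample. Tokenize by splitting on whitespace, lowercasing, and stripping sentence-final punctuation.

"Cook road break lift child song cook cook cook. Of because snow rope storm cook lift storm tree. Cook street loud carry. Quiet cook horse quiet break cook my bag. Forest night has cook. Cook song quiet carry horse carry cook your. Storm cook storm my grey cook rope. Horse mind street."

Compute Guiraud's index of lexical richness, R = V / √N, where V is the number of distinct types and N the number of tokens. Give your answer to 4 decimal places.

3.4669

N = 52, V = 25.
√N = 7.211103
R = 25 / 7.211103 = 3.4669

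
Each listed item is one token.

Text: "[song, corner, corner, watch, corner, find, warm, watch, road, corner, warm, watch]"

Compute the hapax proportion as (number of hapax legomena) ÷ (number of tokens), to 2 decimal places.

0.25

Frequencies: corner:4, watch:3, warm:2, song:1, find:1, road:1
Hapax count = 3; token count = 12.
Ratio = 3 / 12 = 0.25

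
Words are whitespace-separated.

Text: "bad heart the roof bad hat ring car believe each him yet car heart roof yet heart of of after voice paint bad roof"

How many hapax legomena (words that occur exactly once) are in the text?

Frequencies: bad:3, heart:3, roof:3, car:2, yet:2, of:2, the:1, hat:1, ring:1, believe:1, each:1, him:1, after:1, voice:1, paint:1
Hapax (freq=1): after, believe, each, hat, him, paint, ring, the, voice

9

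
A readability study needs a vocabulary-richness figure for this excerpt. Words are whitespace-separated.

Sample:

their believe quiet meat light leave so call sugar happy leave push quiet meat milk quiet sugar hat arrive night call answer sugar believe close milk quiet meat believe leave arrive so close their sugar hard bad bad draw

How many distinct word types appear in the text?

Distinct types: {answer, arrive, bad, believe, call, close, draw, happy, hard, hat, leave, light, meat, milk, night, push, quiet, so, sugar, their}
V = 20

20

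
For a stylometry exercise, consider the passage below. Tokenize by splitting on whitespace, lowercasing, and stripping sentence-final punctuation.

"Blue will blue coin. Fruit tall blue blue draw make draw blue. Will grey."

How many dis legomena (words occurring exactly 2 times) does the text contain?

2

Frequencies: blue:5, will:2, draw:2, coin:1, fruit:1, tall:1, make:1, grey:1
Words with frequency 2: draw, will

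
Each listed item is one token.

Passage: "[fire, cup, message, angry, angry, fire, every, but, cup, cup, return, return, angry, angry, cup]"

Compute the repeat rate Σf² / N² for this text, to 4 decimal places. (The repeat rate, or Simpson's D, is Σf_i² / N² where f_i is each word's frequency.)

0.1911

Frequencies: cup:4, angry:4, fire:2, return:2, message:1, every:1, but:1
Σf² = 43; N² = 225
Repeat rate = 43 / 225 = 0.1911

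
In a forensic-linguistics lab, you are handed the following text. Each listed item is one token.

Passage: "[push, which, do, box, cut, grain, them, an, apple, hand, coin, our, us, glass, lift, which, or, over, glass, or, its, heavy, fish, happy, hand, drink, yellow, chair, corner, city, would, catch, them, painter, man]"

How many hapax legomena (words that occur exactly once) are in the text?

25

Frequencies: which:2, them:2, hand:2, glass:2, or:2, push:1, do:1, box:1, cut:1, grain:1, an:1, apple:1, coin:1, our:1, us:1, lift:1, over:1, its:1, heavy:1, fish:1, … (10 more, each freq 1)
Hapax (freq=1): an, apple, box, catch, chair, city, coin, corner, cut, do, drink, fish, grain, happy, heavy, its, lift, man, our, over, painter, push, us, would, yellow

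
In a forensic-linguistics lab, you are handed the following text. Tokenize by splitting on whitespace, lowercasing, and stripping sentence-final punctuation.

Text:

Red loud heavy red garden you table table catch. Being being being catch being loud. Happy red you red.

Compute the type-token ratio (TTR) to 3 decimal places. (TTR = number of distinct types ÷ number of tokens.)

N = 19 tokens, V = 9 types.
TTR = V / N = 9 / 19 = 0.474

0.474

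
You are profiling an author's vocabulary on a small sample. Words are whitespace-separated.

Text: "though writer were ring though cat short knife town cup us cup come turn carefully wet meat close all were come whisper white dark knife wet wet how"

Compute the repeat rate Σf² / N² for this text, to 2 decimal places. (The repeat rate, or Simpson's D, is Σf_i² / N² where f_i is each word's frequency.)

0.06

Frequencies: wet:3, though:2, were:2, knife:2, cup:2, come:2, writer:1, ring:1, cat:1, short:1, town:1, us:1, turn:1, carefully:1, meat:1, close:1, all:1, whisper:1, white:1, dark:1, … (1 more, each freq 1)
Σf² = 44; N² = 784
Repeat rate = 44 / 784 = 0.06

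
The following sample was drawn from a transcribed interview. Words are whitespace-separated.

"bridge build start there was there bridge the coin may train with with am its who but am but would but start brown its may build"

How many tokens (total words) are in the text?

Tokens: bridge, build, start, there, was, there, bridge, the, coin, may, train, with, with, am, its, who, but, am, but, would, but, start, brown, its, may, build
N = 26

26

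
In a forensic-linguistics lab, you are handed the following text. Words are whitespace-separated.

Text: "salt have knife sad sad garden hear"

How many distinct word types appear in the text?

6

Distinct types: {garden, have, hear, knife, sad, salt}
V = 6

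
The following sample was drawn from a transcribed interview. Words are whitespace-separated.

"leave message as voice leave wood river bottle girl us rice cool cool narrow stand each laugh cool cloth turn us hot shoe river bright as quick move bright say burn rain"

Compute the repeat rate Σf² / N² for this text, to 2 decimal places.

0.05

Frequencies: cool:3, leave:2, as:2, river:2, us:2, bright:2, message:1, voice:1, wood:1, bottle:1, girl:1, rice:1, narrow:1, stand:1, each:1, laugh:1, cloth:1, turn:1, hot:1, shoe:1, … (5 more, each freq 1)
Σf² = 48; N² = 1024
Repeat rate = 48 / 1024 = 0.05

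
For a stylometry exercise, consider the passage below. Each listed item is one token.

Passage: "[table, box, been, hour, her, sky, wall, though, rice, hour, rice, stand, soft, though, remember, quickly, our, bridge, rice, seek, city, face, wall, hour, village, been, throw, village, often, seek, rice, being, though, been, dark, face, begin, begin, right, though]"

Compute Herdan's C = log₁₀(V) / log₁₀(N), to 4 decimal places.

N = 40, V = 25.
log₁₀(V) = 1.397940, log₁₀(N) = 1.602060
C = 1.397940 / 1.602060 = 0.8726

0.8726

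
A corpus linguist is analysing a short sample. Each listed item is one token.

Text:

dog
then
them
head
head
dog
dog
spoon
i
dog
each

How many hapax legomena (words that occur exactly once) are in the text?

Frequencies: dog:4, head:2, then:1, them:1, spoon:1, i:1, each:1
Hapax (freq=1): each, i, spoon, them, then

5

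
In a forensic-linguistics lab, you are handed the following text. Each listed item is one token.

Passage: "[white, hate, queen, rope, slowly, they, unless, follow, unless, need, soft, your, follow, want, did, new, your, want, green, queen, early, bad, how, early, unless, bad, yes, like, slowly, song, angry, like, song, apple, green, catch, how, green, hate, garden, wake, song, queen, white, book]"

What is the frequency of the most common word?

3

Frequencies: queen:3, unless:3, green:3, song:3, white:2, hate:2, slowly:2, follow:2, your:2, want:2, early:2, bad:2, how:2, like:2, rope:1, they:1, need:1, soft:1, did:1, new:1, … (7 more, each freq 1)
Most common: 'queen' with frequency 3.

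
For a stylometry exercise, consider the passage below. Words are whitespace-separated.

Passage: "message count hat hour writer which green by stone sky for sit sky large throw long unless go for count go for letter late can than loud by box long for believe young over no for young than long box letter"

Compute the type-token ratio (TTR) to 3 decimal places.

N = 41 tokens, V = 27 types.
TTR = V / N = 27 / 41 = 0.659

0.659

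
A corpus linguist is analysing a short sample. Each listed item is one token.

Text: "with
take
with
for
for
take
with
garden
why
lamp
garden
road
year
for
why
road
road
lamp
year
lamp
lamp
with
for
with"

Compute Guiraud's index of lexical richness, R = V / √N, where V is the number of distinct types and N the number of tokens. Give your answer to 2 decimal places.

1.63

N = 24, V = 8.
√N = 4.898979
R = 8 / 4.898979 = 1.63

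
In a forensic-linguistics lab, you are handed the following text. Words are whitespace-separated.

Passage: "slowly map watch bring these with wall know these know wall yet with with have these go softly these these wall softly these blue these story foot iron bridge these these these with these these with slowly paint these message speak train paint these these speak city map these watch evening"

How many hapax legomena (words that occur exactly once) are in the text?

13

Frequencies: these:16, with:5, wall:3, slowly:2, map:2, watch:2, know:2, softly:2, paint:2, speak:2, bring:1, yet:1, have:1, go:1, blue:1, story:1, foot:1, iron:1, bridge:1, message:1, … (3 more, each freq 1)
Hapax (freq=1): blue, bridge, bring, city, evening, foot, go, have, iron, message, story, train, yet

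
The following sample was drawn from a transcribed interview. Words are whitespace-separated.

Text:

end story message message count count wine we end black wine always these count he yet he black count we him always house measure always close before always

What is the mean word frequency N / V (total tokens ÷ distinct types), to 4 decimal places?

N = 28 tokens, V = 16 types.
Mean frequency = N / V = 28 / 16 = 1.7500

1.7500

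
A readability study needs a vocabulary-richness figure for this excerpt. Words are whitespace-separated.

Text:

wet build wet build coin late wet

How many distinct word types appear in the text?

4

Distinct types: {build, coin, late, wet}
V = 4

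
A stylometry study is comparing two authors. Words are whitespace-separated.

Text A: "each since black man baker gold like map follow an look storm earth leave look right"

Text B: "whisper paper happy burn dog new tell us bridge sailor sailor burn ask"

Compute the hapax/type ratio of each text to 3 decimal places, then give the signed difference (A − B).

A: hapax=14, V=15, ratio=0.933
B: hapax=9, V=11, ratio=0.818
Difference = 0.933 − 0.818 = 0.115

0.115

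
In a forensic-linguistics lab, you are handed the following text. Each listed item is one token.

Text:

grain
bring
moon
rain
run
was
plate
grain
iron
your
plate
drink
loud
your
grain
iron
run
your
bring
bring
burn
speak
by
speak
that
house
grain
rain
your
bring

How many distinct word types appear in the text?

16

Distinct types: {bring, burn, by, drink, grain, house, iron, loud, moon, plate, rain, run, speak, that, was, your}
V = 16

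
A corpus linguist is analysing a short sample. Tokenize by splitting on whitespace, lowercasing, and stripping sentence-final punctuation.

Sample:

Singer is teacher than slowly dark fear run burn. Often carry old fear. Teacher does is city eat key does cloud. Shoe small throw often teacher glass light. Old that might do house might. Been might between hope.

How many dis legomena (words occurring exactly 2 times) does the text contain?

5

Frequencies: teacher:3, might:3, is:2, fear:2, often:2, old:2, does:2, singer:1, than:1, slowly:1, dark:1, run:1, burn:1, carry:1, city:1, eat:1, key:1, cloud:1, shoe:1, small:1, … (9 more, each freq 1)
Words with frequency 2: does, fear, is, often, old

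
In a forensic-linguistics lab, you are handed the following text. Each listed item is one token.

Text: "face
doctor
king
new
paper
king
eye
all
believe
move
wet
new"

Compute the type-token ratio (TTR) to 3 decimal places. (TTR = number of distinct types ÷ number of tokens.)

0.833

N = 12 tokens, V = 10 types.
TTR = V / N = 10 / 12 = 0.833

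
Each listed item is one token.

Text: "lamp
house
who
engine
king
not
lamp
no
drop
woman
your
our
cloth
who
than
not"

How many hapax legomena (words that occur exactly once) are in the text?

10

Frequencies: lamp:2, who:2, not:2, house:1, engine:1, king:1, no:1, drop:1, woman:1, your:1, our:1, cloth:1, than:1
Hapax (freq=1): cloth, drop, engine, house, king, no, our, than, woman, your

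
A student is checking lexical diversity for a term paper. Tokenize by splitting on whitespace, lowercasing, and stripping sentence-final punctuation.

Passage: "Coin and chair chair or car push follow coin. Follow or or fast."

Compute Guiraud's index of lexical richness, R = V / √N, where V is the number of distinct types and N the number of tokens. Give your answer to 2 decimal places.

N = 13, V = 8.
√N = 3.605551
R = 8 / 3.605551 = 2.22

2.22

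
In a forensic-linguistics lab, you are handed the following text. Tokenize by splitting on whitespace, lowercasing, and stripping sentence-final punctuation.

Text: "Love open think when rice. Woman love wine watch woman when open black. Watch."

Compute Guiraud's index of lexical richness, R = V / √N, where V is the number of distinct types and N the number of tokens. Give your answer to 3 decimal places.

2.405

N = 14, V = 9.
√N = 3.741657
R = 9 / 3.741657 = 2.405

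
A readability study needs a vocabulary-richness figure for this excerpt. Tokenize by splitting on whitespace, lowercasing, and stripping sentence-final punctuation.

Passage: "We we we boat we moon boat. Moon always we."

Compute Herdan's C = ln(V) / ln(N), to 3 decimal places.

N = 10, V = 4.
ln(V) = 1.386294, ln(N) = 2.302585
C = 1.386294 / 2.302585 = 0.602

0.602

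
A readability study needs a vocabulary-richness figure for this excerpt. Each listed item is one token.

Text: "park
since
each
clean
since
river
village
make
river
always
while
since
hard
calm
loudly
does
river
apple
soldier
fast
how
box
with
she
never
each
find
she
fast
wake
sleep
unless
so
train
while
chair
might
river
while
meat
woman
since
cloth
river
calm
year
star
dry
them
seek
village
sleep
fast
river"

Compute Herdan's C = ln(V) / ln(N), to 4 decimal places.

N = 54, V = 37.
ln(V) = 3.610918, ln(N) = 3.988984
C = 3.610918 / 3.988984 = 0.9052

0.9052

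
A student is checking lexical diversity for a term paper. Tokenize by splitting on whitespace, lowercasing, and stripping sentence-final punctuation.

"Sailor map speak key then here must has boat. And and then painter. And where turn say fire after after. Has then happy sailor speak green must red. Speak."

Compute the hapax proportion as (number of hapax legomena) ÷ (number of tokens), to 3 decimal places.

Frequencies: speak:3, then:3, and:3, sailor:2, must:2, has:2, after:2, map:1, key:1, here:1, boat:1, painter:1, where:1, turn:1, say:1, fire:1, happy:1, green:1, red:1
Hapax count = 12; token count = 29.
Ratio = 12 / 29 = 0.414

0.414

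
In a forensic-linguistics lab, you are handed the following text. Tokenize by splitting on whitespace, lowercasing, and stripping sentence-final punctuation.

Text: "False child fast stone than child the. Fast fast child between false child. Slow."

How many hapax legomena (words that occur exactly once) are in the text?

5

Frequencies: child:4, fast:3, false:2, stone:1, than:1, the:1, between:1, slow:1
Hapax (freq=1): between, slow, stone, than, the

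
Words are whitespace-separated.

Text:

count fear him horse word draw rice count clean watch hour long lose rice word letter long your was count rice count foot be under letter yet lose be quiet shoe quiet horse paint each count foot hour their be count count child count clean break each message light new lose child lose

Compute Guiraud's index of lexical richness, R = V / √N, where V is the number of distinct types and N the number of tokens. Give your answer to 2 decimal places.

N = 53, V = 29.
√N = 7.280110
R = 29 / 7.280110 = 3.98

3.98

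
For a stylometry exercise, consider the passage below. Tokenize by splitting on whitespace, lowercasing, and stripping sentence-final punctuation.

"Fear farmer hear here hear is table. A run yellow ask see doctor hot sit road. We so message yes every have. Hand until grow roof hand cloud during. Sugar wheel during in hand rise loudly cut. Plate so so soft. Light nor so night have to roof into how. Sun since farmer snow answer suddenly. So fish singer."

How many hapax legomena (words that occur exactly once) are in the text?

Frequencies: so:5, hand:3, farmer:2, hear:2, have:2, roof:2, during:2, fear:1, here:1, is:1, table:1, a:1, run:1, yellow:1, ask:1, see:1, doctor:1, hot:1, sit:1, road:1, … (28 more, each freq 1)
Hapax (freq=1): a, answer, ask, cloud, cut, doctor, every, fear, fish, grow, here, hot, how, in, into, is, light, loudly, message, night, nor, plate, rise, road, run, see, since, singer, sit, snow, soft, suddenly, sugar, sun, table, to, until, we, wheel, yellow, yes

41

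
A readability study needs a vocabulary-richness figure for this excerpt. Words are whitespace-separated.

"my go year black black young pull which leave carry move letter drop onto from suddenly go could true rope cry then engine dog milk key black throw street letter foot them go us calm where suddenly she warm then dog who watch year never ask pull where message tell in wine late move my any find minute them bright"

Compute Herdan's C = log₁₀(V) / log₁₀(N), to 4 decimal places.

0.9351

N = 60, V = 46.
log₁₀(V) = 1.662758, log₁₀(N) = 1.778151
C = 1.662758 / 1.778151 = 0.9351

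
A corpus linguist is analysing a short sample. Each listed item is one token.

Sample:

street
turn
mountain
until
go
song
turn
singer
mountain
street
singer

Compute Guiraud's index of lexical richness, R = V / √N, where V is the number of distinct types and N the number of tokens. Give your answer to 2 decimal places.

N = 11, V = 7.
√N = 3.316625
R = 7 / 3.316625 = 2.11

2.11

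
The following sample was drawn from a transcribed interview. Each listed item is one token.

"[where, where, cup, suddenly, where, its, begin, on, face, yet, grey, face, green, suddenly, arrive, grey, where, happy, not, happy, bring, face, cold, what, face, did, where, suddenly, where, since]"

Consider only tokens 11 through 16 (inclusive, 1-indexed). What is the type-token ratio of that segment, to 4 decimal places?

0.8333

Segment tokens 11–16: grey, face, green, suddenly, arrive, grey
Segment N = 6, segment V = 5.
TTR = 5 / 6 = 0.8333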